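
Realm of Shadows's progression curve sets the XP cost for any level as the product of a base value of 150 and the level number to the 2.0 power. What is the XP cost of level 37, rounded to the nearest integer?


XP = 150 * level^2.0
Substitute level = 37:
XP = 150 * 37^2.0
= 150 * 1369.0
= 205350

205350 XP


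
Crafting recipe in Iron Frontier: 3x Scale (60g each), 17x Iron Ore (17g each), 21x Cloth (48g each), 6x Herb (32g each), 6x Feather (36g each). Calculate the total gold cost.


Cost breakdown:
  Scale: 3 * 60 = 180
  Iron Ore: 17 * 17 = 289
  Cloth: 21 * 48 = 1008
  Herb: 6 * 32 = 192
  Feather: 6 * 36 = 216
Total = 180 + 289 + 1008 + 192 + 216 = 1885

1885 gold


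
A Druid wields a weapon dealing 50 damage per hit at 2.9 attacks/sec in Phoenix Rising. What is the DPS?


DPS = damage * attack_speed
= 50 * 2.9
= 145.0

145.0 DPS


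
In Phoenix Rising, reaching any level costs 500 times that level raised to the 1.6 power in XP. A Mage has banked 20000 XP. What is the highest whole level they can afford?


XP = 500 * level^1.6, so level = (XP / 500)^(1/1.6)
= (20000 / 500)^(1/1.6)
= 40.0^0.625
= 10.0297
Floor: level = 10

level 10


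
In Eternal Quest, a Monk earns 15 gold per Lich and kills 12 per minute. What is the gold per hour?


Gold per minute = 15 * 12 = 180
Gold per hour = 180 * 60 = 10800

10800 gold/hour


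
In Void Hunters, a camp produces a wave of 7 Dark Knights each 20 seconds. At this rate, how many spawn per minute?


Spawns per minute = count * (60 / interval)
= 7 * (60 / 20)
= 7 * 3.0
= 21.0

21.0 per minute


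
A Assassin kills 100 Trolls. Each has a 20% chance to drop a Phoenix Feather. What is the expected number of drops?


Expected drops = kills * (drop_rate / 100)
= 100 * (20 / 100)
= 100 * 0.2
= 20.0

20.0 drops


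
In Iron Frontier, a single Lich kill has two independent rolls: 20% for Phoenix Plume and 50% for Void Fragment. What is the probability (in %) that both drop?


For independent events, P(both) = P(A) * P(B)
= 20% * 50%
= 1000 / 100 %
= 10.0%

10.0%


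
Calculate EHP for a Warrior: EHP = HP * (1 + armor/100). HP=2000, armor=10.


EHP = 2000 * (1 + 10/100)
= 2000 * (1 + 0.1)
= 2000 * 1.1
= 2200.0

2200.0 EHP


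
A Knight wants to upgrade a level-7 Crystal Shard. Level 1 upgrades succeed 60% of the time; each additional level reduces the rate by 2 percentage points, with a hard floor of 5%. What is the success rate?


raw_rate = 60 - 2 * (7 - 1)
= 60 - 2 * 6
= 60 - 12
= 48
Apply floor: max(48, 5) = 48%

48%


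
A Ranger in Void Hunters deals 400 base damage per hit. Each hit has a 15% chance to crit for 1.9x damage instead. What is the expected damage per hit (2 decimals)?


E[dmg] = base * (1 + crit_chance * (crit_mult - 1))
cc as decimal = 15/100 = 0.15
cm - 1 = 1.9 - 1 = 0.9
Bonus factor = 0.15 * 0.9 = 0.135
Total multiplier = 1 + 0.135 = 1.135
Expected damage = 400 * 1.135 = 454.00

454.00 damage


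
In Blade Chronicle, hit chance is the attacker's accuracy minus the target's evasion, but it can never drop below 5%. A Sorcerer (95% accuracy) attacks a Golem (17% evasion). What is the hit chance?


accuracy - evasion = 95 - 17 = 78
Apply floor: max(78, 5) = 78
Hit chance = 78%

78%


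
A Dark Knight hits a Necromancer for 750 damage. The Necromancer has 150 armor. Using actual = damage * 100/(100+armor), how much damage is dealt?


actual = 750 * 100 / (100 + 150)
= 750 * 100 / 250
= 75000 / 250
= 300.00

300.00 damage


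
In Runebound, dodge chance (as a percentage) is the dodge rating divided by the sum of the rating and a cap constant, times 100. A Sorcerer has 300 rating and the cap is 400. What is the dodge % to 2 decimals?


dodge% = 300 / (300 + 400) * 100
= 300 / 700 * 100
= 0.428571 * 100
= 42.86%

42.86%


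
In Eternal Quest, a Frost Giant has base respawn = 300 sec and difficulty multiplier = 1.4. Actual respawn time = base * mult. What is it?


Respawn time = base * multiplier
= 300 * 1.4
= 420.0 seconds

420.0 seconds


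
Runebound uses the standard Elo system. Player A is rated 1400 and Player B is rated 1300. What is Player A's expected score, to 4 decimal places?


Elo expected score: Ea = 1/(1 + 10^((Rb-Ra)/400))
Rb - Ra = 1300 - 1400 = -100
(Rb-Ra)/400 = -100/400 = -0.25
10^-0.25 = 0.562341
Ea = 1/(1 + 0.562341) = 1/1.562341 = 0.6401

0.6401


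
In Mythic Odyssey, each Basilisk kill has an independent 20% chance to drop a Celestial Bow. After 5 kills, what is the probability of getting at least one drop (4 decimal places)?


P(at least one) = 1 - P(none) = 1 - (1-p)^n
p = 20/100 = 0.2
1 - p = 0.8
(1 - p)^5 = 0.8^5 = 0.327680
P(at least one) = 1 - 0.327680 = 0.6723

0.6723


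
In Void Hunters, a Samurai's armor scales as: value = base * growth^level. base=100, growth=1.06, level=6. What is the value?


value = base * growth^level
= 100 * 1.06^6
= 100 * 1.418519
= 141.85

141.85 armor


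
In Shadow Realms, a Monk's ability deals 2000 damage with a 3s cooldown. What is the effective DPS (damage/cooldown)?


DPS = damage / cooldown
= 2000 / 3
= 666.67

666.67 DPS


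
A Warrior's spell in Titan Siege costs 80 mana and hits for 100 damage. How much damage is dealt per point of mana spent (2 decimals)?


Efficiency = damage / mana
= 100 / 80
= 1.25

1.25 dmg/mana


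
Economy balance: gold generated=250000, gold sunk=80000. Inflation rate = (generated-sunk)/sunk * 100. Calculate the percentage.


Net gold = 250000 - 80000 = 170000
Inflation rate = net / sunk * 100 = 170000 / 80000 * 100
= 2.125 * 100
= 212.50%

212.50%


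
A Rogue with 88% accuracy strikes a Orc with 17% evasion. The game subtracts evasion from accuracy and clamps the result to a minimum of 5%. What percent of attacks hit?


accuracy - evasion = 88 - 17 = 71
Apply floor: max(71, 5) = 71
Hit chance = 71%

71%


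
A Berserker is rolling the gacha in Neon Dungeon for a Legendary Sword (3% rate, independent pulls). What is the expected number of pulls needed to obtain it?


Expected pulls for a geometric distribution = 1/p = 100 / rate%
= 100 / 3
= 33.33

33.33 pulls


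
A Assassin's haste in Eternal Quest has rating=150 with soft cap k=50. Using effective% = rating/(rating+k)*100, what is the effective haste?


effective% = rating / (rating + k) * 100
= 150 / (150 + 50) * 100
= 150 / 200 * 100
= 0.75 * 100
= 75.00%

75.00%


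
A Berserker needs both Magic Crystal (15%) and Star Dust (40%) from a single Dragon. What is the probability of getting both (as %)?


For independent events, P(both) = P(A) * P(B)
= 15% * 40%
= 600 / 100 %
= 6.0%

6.0%


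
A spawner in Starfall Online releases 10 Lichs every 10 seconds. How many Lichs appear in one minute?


Spawns per minute = count * (60 / interval)
= 10 * (60 / 10)
= 10 * 6.0
= 60.0

60.0 per minute


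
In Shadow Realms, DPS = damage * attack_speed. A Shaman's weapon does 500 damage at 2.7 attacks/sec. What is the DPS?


DPS = damage * attack_speed
= 500 * 2.7
= 1350.0

1350.0 DPS


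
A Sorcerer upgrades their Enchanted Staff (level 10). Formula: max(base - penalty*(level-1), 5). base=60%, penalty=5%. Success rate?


raw_rate = 60 - 5 * (10 - 1)
= 60 - 5 * 9
= 60 - 45
= 15
Apply floor: max(15, 5) = 15%

15%


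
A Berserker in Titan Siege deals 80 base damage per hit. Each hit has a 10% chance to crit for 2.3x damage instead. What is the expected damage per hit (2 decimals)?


E[dmg] = base * (1 + crit_chance * (crit_mult - 1))
cc as decimal = 10/100 = 0.1
cm - 1 = 2.3 - 1 = 1.3
Bonus factor = 0.1 * 1.3 = 0.13
Total multiplier = 1 + 0.13 = 1.13
Expected damage = 80 * 1.13 = 90.40

90.40 damage


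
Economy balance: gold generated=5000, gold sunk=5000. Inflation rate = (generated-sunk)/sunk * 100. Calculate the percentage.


Net gold = 5000 - 5000 = 0
Inflation rate = net / sunk * 100 = 0 / 5000 * 100
= 0.0 * 100
= 0.00%

0.00%


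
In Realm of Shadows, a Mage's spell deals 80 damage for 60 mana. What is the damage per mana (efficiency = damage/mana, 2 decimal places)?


Efficiency = damage / mana
= 80 / 60
= 1.33

1.33 dmg/mana


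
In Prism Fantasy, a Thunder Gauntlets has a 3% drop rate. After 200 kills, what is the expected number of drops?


Expected drops = kills * (drop_rate / 100)
= 200 * (3 / 100)
= 200 * 0.03
= 6.0

6.0 drops


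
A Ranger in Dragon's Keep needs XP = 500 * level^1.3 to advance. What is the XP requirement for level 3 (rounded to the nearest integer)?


XP = 500 * level^1.3
Substitute level = 3:
XP = 500 * 3^1.3
= 500 * 4.1712
= 2086

2086 XP


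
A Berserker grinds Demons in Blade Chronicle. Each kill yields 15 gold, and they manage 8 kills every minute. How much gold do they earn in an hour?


Gold per minute = 15 * 8 = 120
Gold per hour = 120 * 60 = 7200

7200 gold/hour


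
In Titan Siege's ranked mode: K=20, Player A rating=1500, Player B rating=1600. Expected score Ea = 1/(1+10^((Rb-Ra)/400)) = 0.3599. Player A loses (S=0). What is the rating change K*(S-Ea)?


Elo update: delta = K * (S - Ea), where S = 0 (loses)
S - Ea = 0 - 0.3599 = -0.3599
Rating change = 20 * -0.3599
= -7.20

-7.20 rating points


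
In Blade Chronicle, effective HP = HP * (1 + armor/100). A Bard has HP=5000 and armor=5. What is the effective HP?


EHP = 5000 * (1 + 5/100)
= 5000 * (1 + 0.05)
= 5000 * 1.05
= 5250.0

5250.0 EHP


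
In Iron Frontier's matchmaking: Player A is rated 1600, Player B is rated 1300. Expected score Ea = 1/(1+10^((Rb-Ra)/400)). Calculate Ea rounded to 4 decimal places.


Elo expected score: Ea = 1/(1 + 10^((Rb-Ra)/400))
Rb - Ra = 1300 - 1600 = -300
(Rb-Ra)/400 = -300/400 = -0.75
10^-0.75 = 0.177828
Ea = 1/(1 + 0.177828) = 1/1.177828 = 0.8490

0.8490


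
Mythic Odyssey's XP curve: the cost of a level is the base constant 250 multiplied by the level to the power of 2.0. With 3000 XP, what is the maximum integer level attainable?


XP = 250 * level^2.0, so level = (XP / 250)^(1/2.0)
= (3000 / 250)^(1/2.0)
= 12.0^0.5
= 3.4641
Floor: level = 3

level 3


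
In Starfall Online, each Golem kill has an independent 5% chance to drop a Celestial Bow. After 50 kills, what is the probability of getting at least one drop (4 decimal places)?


P(at least one) = 1 - P(none) = 1 - (1-p)^n
p = 5/100 = 0.05
1 - p = 0.95
(1 - p)^50 = 0.95^50 = 0.076945
P(at least one) = 1 - 0.076945 = 0.9231

0.9231


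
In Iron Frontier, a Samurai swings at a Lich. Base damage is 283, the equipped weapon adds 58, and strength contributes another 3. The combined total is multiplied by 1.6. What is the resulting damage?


Sum base + weapon + str = 283 + 58 + 3 = 344
Multiply by 1.6:
344 * 1.6 = 550.4

550.4 damage


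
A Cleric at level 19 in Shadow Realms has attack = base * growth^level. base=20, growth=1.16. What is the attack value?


value = base * growth^level
= 20 * 1.16^19
= 20 * 16.776517
= 335.53

335.53 attack


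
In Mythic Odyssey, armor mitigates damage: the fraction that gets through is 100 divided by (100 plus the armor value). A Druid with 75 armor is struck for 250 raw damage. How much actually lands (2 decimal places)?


actual = 250 * 100 / (100 + 75)
= 250 * 100 / 175
= 25000 / 175
= 142.86

142.86 damage


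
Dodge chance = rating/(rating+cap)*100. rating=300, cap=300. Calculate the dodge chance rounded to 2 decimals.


dodge% = 300 / (300 + 300) * 100
= 300 / 600 * 100
= 0.5 * 100
= 50.00%

50.00%


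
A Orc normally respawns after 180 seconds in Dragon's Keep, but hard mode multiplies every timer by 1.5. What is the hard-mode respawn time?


Respawn time = base * multiplier
= 180 * 1.5
= 270.0 seconds

270.0 seconds


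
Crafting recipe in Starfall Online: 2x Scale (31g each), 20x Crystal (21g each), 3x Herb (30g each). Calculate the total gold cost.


Cost breakdown:
  Scale: 2 * 31 = 62
  Crystal: 20 * 21 = 420
  Herb: 3 * 30 = 90
Total = 62 + 420 + 90 = 572

572 gold


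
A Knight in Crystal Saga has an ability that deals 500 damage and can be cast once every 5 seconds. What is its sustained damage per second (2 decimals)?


DPS = damage / cooldown
= 500 / 5
= 100.00

100.00 DPS


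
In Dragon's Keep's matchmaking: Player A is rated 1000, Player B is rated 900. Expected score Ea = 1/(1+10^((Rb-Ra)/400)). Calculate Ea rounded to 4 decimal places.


Elo expected score: Ea = 1/(1 + 10^((Rb-Ra)/400))
Rb - Ra = 900 - 1000 = -100
(Rb-Ra)/400 = -100/400 = -0.25
10^-0.25 = 0.562341
Ea = 1/(1 + 0.562341) = 1/1.562341 = 0.6401

0.6401


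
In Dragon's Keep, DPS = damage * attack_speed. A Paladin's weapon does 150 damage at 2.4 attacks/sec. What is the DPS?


DPS = damage * attack_speed
= 150 * 2.4
= 360.0

360.0 DPS


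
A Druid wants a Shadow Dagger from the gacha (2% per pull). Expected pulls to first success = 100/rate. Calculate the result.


Expected pulls for a geometric distribution = 1/p = 100 / rate%
= 100 / 2
= 50.0

50.0 pulls


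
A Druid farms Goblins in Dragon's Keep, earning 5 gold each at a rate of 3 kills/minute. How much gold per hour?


Gold per minute = 5 * 3 = 15
Gold per hour = 15 * 60 = 900

900 gold/hour


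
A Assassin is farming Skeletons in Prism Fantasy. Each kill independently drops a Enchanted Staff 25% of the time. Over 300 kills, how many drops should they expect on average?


Expected drops = kills * (drop_rate / 100)
= 300 * (25 / 100)
= 300 * 0.25
= 75.0

75.0 drops


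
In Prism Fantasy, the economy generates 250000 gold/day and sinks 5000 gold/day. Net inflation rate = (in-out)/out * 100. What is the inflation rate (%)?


Net gold = 250000 - 5000 = 245000
Inflation rate = net / sunk * 100 = 245000 / 5000 * 100
= 49.0 * 100
= 4900.00%

4900.00%


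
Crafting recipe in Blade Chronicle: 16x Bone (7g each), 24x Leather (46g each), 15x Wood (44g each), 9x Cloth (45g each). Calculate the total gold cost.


Cost breakdown:
  Bone: 16 * 7 = 112
  Leather: 24 * 46 = 1104
  Wood: 15 * 44 = 660
  Cloth: 9 * 45 = 405
Total = 112 + 1104 + 660 + 405 = 2281

2281 gold


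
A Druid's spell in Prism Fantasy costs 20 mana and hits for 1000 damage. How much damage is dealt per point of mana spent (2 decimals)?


Efficiency = damage / mana
= 1000 / 20
= 50.00

50.00 dmg/mana


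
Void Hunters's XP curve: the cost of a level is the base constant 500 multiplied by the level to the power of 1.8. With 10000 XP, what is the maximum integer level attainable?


XP = 500 * level^1.8, so level = (XP / 500)^(1/1.8)
= (10000 / 500)^(1/1.8)
= 20.0^0.5556
= 5.282
Floor: level = 5

level 5


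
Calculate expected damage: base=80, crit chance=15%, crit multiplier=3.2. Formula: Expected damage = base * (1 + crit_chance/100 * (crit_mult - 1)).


E[dmg] = base * (1 + crit_chance * (crit_mult - 1))
cc as decimal = 15/100 = 0.15
cm - 1 = 3.2 - 1 = 2.2
Bonus factor = 0.15 * 2.2 = 0.33
Total multiplier = 1 + 0.33 = 1.33
Expected damage = 80 * 1.33 = 106.40

106.40 damage


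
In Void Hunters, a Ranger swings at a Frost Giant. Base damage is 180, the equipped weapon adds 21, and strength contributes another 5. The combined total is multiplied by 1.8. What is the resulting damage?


Sum base + weapon + str = 180 + 21 + 5 = 206
Multiply by 1.8:
206 * 1.8 = 370.8

370.8 damage


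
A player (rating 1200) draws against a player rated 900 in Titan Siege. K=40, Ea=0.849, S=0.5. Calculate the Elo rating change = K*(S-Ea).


Elo update: delta = K * (S - Ea), where S = 0.5 (draws)
S - Ea = 0.5 - 0.849 = -0.349
Rating change = 40 * -0.349
= -13.96

-13.96 rating points


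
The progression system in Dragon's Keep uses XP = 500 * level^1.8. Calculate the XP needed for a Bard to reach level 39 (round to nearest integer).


XP = 500 * level^1.8
Substitute level = 39:
XP = 500 * 39^1.8
= 500 * 730.9982
= 365499

365499 XP


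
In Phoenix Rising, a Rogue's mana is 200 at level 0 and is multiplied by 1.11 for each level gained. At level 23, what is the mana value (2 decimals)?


value = base * growth^level
= 200 * 1.11^23
= 200 * 11.026267
= 2205.25

2205.25 mana


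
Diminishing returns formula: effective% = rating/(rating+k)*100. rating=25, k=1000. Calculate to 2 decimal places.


effective% = rating / (rating + k) * 100
= 25 / (25 + 1000) * 100
= 25 / 1025 * 100
= 0.02439 * 100
= 2.44%

2.44%


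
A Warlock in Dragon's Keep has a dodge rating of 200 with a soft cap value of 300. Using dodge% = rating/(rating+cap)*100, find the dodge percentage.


dodge% = 200 / (200 + 300) * 100
= 200 / 500 * 100
= 0.4 * 100
= 40.00%

40.00%


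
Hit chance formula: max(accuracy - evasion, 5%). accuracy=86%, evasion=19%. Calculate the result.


accuracy - evasion = 86 - 19 = 67
Apply floor: max(67, 5) = 67
Hit chance = 67%

67%


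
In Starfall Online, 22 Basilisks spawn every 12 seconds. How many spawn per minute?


Spawns per minute = count * (60 / interval)
= 22 * (60 / 12)
= 22 * 5.0
= 110.0

110.0 per minute


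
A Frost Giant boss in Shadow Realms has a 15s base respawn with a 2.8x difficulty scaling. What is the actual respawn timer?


Respawn time = base * multiplier
= 15 * 2.8
= 42.0 seconds

42.0 seconds


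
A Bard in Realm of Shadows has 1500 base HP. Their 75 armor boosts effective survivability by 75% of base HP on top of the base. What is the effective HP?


EHP = 1500 * (1 + 75/100)
= 1500 * (1 + 0.75)
= 1500 * 1.75
= 2625.0

2625.0 EHP


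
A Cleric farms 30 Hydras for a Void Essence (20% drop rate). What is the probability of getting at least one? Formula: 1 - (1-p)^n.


P(at least one) = 1 - P(none) = 1 - (1-p)^n
p = 20/100 = 0.2
1 - p = 0.8
(1 - p)^30 = 0.8^30 = 0.001238
P(at least one) = 1 - 0.001238 = 0.9988

0.9988


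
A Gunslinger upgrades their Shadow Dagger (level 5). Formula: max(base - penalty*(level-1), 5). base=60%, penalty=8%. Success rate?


raw_rate = 60 - 8 * (5 - 1)
= 60 - 8 * 4
= 60 - 32
= 28
Apply floor: max(28, 5) = 28%

28%


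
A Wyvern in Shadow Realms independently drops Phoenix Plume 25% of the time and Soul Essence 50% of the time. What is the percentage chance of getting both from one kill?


For independent events, P(both) = P(A) * P(B)
= 25% * 50%
= 1250 / 100 %
= 12.5%

12.5%


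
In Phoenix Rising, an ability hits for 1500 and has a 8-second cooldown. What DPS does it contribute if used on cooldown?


DPS = damage / cooldown
= 1500 / 8
= 187.50

187.50 DPS


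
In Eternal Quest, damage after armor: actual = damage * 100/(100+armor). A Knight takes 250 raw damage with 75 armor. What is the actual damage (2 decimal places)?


actual = 250 * 100 / (100 + 75)
= 250 * 100 / 175
= 25000 / 175
= 142.86

142.86 damage


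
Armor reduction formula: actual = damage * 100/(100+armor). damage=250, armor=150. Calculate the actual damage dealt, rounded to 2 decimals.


actual = 250 * 100 / (100 + 150)
= 250 * 100 / 250
= 25000 / 250
= 100.00

100.00 damage


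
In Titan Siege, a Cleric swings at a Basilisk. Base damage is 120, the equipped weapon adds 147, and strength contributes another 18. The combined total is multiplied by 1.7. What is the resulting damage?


Sum base + weapon + str = 120 + 147 + 18 = 285
Multiply by 1.7:
285 * 1.7 = 484.5

484.5 damage


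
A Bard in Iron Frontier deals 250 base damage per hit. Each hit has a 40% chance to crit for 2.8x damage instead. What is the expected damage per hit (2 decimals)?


E[dmg] = base * (1 + crit_chance * (crit_mult - 1))
cc as decimal = 40/100 = 0.4
cm - 1 = 2.8 - 1 = 1.8
Bonus factor = 0.4 * 1.8 = 0.72
Total multiplier = 1 + 0.72 = 1.72
Expected damage = 250 * 1.72 = 430.00

430.00 damage


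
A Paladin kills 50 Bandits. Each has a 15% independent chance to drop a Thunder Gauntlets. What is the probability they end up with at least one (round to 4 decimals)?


P(at least one) = 1 - P(none) = 1 - (1-p)^n
p = 15/100 = 0.15
1 - p = 0.85
(1 - p)^50 = 0.85^50 = 0.000296
P(at least one) = 1 - 0.000296 = 0.9997

0.9997


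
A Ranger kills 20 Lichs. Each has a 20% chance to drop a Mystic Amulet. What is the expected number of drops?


Expected drops = kills * (drop_rate / 100)
= 20 * (20 / 100)
= 20 * 0.2
= 4.0

4.0 drops


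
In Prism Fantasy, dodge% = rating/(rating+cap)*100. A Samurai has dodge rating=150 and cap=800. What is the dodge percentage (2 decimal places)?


dodge% = 150 / (150 + 800) * 100
= 150 / 950 * 100
= 0.157895 * 100
= 15.79%

15.79%


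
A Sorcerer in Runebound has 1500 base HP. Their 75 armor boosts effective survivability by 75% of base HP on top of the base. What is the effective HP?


EHP = 1500 * (1 + 75/100)
= 1500 * (1 + 0.75)
= 1500 * 1.75
= 2625.0

2625.0 EHP


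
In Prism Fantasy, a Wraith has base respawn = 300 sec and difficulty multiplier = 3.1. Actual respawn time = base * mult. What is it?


Respawn time = base * multiplier
= 300 * 3.1
= 930.0 seconds

930.0 seconds


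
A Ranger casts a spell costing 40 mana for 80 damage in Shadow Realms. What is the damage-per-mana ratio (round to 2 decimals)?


Efficiency = damage / mana
= 80 / 40
= 2.00

2.00 dmg/mana


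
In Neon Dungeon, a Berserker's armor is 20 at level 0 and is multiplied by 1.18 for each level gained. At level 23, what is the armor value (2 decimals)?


value = base * growth^level
= 20 * 1.18^23
= 20 * 45.007632
= 900.15

900.15 armor


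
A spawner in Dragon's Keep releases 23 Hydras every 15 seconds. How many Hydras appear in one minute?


Spawns per minute = count * (60 / interval)
= 23 * (60 / 15)
= 23 * 4.0
= 92.0

92.0 per minute


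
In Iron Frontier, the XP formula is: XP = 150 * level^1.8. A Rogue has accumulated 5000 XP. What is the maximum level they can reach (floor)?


XP = 150 * level^1.8, so level = (XP / 150)^(1/1.8)
= (5000 / 150)^(1/1.8)
= 33.3333^0.5556
= 7.0153
Floor: level = 7

level 7


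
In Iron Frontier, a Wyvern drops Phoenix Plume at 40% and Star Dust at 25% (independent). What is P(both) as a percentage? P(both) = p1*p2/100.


For independent events, P(both) = P(A) * P(B)
= 40% * 25%
= 1000 / 100 %
= 10.0%

10.0%


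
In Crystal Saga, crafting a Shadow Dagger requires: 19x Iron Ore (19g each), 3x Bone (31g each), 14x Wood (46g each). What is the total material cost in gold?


Cost breakdown:
  Iron Ore: 19 * 19 = 361
  Bone: 3 * 31 = 93
  Wood: 14 * 46 = 644
Total = 361 + 93 + 644 = 1098

1098 gold


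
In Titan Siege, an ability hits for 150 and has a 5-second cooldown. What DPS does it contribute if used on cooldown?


DPS = damage / cooldown
= 150 / 5
= 30.00

30.00 DPS


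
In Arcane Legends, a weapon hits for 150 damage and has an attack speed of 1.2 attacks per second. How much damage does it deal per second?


DPS = damage * attack_speed
= 150 * 1.2
= 180.0

180.0 DPS


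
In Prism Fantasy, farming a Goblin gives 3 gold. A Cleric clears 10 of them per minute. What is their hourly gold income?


Gold per minute = 3 * 10 = 30
Gold per hour = 30 * 60 = 1800

1800 gold/hour


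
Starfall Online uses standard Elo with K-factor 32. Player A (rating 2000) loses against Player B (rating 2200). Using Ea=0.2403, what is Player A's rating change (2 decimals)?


Elo update: delta = K * (S - Ea), where S = 0 (loses)
S - Ea = 0 - 0.2403 = -0.2403
Rating change = 32 * -0.2403
= -7.69

-7.69 rating points


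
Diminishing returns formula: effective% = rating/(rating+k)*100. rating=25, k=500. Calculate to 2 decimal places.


effective% = rating / (rating + k) * 100
= 25 / (25 + 500) * 100
= 25 / 525 * 100
= 0.047619 * 100
= 4.76%

4.76%


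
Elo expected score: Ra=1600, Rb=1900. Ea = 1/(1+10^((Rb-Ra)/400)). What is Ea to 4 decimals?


Elo expected score: Ea = 1/(1 + 10^((Rb-Ra)/400))
Rb - Ra = 1900 - 1600 = 300
(Rb-Ra)/400 = 300/400 = 0.75
10^0.75 = 5.623413
Ea = 1/(1 + 5.623413) = 1/6.623413 = 0.1510

0.1510


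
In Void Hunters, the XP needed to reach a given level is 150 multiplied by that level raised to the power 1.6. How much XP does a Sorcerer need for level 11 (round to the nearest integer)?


XP = 150 * level^1.6
Substitute level = 11:
XP = 150 * 11^1.6
= 150 * 46.3691
= 6955

6955 XP


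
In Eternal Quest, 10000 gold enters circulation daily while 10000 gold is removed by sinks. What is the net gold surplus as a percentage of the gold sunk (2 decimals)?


Net gold = 10000 - 10000 = 0
Inflation rate = net / sunk * 100 = 0 / 10000 * 100
= 0.0 * 100
= 0.00%

0.00%


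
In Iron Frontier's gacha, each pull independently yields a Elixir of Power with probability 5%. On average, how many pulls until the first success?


Expected pulls for a geometric distribution = 1/p = 100 / rate%
= 100 / 5
= 20.0

20.0 pulls


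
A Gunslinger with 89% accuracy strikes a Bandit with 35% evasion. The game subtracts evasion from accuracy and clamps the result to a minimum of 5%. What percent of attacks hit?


accuracy - evasion = 89 - 35 = 54
Apply floor: max(54, 5) = 54
Hit chance = 54%

54%


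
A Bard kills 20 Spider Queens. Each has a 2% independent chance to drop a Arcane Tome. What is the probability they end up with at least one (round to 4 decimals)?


P(at least one) = 1 - P(none) = 1 - (1-p)^n
p = 2/100 = 0.02
1 - p = 0.98
(1 - p)^20 = 0.98^20 = 0.667608
P(at least one) = 1 - 0.667608 = 0.3324

0.3324


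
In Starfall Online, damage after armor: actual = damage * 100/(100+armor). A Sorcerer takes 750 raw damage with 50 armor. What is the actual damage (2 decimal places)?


actual = 750 * 100 / (100 + 50)
= 750 * 100 / 150
= 75000 / 150
= 500.00

500.00 damage


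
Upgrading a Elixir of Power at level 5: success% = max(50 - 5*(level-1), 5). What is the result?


raw_rate = 50 - 5 * (5 - 1)
= 50 - 5 * 4
= 50 - 20
= 30
Apply floor: max(30, 5) = 30%

30%


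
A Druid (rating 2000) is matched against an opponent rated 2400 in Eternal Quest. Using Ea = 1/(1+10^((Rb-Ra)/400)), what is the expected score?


Elo expected score: Ea = 1/(1 + 10^((Rb-Ra)/400))
Rb - Ra = 2400 - 2000 = 400
(Rb-Ra)/400 = 400/400 = 1.0
10^1.0 = 10.0
Ea = 1/(1 + 10.0) = 1/11.0 = 0.0909

0.0909


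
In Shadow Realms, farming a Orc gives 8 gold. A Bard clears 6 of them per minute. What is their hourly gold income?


Gold per minute = 8 * 6 = 48
Gold per hour = 48 * 60 = 2880

2880 gold/hour


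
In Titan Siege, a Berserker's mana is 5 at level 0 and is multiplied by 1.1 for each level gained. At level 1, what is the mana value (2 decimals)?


value = base * growth^level
= 5 * 1.1^1
= 5 * 1.1
= 5.50

5.50 mana


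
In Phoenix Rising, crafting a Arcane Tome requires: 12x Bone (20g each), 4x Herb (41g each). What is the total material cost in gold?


Cost breakdown:
  Bone: 12 * 20 = 240
  Herb: 4 * 41 = 164
Total = 240 + 164 = 404

404 gold


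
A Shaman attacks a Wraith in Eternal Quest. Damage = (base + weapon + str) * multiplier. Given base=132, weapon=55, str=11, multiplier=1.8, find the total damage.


Sum base + weapon + str = 132 + 55 + 11 = 198
Multiply by 1.8:
198 * 1.8 = 356.4

356.4 damage


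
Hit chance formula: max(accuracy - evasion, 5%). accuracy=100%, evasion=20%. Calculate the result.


accuracy - evasion = 100 - 20 = 80
Apply floor: max(80, 5) = 80
Hit chance = 80%

80%


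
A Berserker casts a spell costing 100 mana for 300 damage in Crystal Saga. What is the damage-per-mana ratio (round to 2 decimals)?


Efficiency = damage / mana
= 300 / 100
= 3.00

3.00 dmg/mana


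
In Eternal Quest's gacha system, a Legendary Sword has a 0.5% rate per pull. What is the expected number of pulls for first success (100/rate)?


Expected pulls for a geometric distribution = 1/p = 100 / rate%
= 100 / 0.5
= 200.0

200.0 pulls


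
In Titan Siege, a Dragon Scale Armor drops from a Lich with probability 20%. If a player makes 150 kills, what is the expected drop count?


Expected drops = kills * (drop_rate / 100)
= 150 * (20 / 100)
= 150 * 0.2
= 30.0

30.0 drops


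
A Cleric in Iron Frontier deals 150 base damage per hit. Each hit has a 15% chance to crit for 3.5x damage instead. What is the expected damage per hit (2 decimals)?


E[dmg] = base * (1 + crit_chance * (crit_mult - 1))
cc as decimal = 15/100 = 0.15
cm - 1 = 3.5 - 1 = 2.5
Bonus factor = 0.15 * 2.5 = 0.375
Total multiplier = 1 + 0.375 = 1.375
Expected damage = 150 * 1.375 = 206.25

206.25 damage


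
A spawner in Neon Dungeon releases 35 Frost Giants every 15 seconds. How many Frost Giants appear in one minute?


Spawns per minute = count * (60 / interval)
= 35 * (60 / 15)
= 35 * 4.0
= 140.0

140.0 per minute


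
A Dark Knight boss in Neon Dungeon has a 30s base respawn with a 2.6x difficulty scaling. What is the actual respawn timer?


Respawn time = base * multiplier
= 30 * 2.6
= 78.0 seconds

78.0 seconds


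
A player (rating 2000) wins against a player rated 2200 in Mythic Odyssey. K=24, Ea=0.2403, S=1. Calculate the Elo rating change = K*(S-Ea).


Elo update: delta = K * (S - Ea), where S = 1 (wins)
S - Ea = 1 - 0.2403 = 0.7597
Rating change = 24 * 0.7597
= 18.23

18.23 rating points


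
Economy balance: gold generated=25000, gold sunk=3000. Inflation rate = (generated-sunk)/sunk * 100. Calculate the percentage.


Net gold = 25000 - 3000 = 22000
Inflation rate = net / sunk * 100 = 22000 / 3000 * 100
= 7.333333 * 100
= 733.33%

733.33%


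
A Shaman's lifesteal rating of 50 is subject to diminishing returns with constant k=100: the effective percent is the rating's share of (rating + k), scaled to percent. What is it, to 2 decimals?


effective% = rating / (rating + k) * 100
= 50 / (50 + 100) * 100
= 50 / 150 * 100
= 0.333333 * 100
= 33.33%

33.33%


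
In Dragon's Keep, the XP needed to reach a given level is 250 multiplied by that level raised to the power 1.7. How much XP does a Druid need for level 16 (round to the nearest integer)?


XP = 250 * level^1.7
Substitute level = 16:
XP = 250 * 16^1.7
= 250 * 111.4305
= 27858

27858 XP


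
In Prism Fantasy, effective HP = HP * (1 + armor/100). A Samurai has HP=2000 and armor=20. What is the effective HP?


EHP = 2000 * (1 + 20/100)
= 2000 * (1 + 0.2)
= 2000 * 1.2
= 2400.0

2400.0 EHP


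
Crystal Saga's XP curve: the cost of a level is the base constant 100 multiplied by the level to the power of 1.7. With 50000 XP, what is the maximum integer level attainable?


XP = 100 * level^1.7, so level = (XP / 100)^(1/1.7)
= (50000 / 100)^(1/1.7)
= 500.0^0.5882
= 38.6927
Floor: level = 38

level 38


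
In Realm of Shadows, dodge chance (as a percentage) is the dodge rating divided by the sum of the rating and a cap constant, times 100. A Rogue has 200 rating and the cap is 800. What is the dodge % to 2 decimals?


dodge% = 200 / (200 + 800) * 100
= 200 / 1000 * 100
= 0.2 * 100
= 20.00%

20.00%


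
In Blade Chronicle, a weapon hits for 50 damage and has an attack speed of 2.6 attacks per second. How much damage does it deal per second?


DPS = damage * attack_speed
= 50 * 2.6
= 130.0

130.0 DPS


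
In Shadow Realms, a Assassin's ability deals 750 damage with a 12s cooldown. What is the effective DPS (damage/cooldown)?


DPS = damage / cooldown
= 750 / 12
= 62.50

62.50 DPS


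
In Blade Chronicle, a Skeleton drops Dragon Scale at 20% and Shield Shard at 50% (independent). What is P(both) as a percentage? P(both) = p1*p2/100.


For independent events, P(both) = P(A) * P(B)
= 20% * 50%
= 1000 / 100 %
= 10.0%

10.0%


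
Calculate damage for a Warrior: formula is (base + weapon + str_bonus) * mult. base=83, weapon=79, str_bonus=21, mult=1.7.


Sum base + weapon + str = 83 + 79 + 21 = 183
Multiply by 1.7:
183 * 1.7 = 311.1

311.1 damage


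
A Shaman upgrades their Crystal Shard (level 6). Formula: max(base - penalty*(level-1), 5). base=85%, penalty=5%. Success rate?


raw_rate = 85 - 5 * (6 - 1)
= 85 - 5 * 5
= 85 - 25
= 60
Apply floor: max(60, 5) = 60%

60%


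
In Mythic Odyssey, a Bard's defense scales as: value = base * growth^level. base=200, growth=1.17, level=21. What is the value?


value = base * growth^level
= 200 * 1.17^21
= 200 * 27.033551
= 5406.71

5406.71 defense


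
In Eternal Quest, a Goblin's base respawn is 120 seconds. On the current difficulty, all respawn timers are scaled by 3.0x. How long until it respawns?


Respawn time = base * multiplier
= 120 * 3.0
= 360.0 seconds

360.0 seconds


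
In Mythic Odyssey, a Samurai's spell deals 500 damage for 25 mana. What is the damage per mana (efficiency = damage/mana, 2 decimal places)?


Efficiency = damage / mana
= 500 / 25
= 20.00

20.00 dmg/mana


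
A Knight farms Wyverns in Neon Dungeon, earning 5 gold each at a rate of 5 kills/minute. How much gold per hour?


Gold per minute = 5 * 5 = 25
Gold per hour = 25 * 60 = 1500

1500 gold/hour


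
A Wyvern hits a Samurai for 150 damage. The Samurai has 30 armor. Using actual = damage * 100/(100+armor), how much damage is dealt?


actual = 150 * 100 / (100 + 30)
= 150 * 100 / 130
= 15000 / 130
= 115.38

115.38 damage


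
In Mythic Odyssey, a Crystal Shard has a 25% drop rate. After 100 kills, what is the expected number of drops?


Expected drops = kills * (drop_rate / 100)
= 100 * (25 / 100)
= 100 * 0.25
= 25.0

25.0 drops


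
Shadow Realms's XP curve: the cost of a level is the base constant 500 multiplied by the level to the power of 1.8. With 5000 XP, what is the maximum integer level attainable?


XP = 500 * level^1.8, so level = (XP / 500)^(1/1.8)
= (5000 / 500)^(1/1.8)
= 10.0^0.5556
= 3.5938
Floor: level = 3

level 3


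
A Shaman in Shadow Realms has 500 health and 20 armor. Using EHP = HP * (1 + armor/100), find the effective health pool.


EHP = 500 * (1 + 20/100)
= 500 * (1 + 0.2)
= 500 * 1.2
= 600.0

600.0 EHP


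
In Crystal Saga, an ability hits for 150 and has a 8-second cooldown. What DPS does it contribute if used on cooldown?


DPS = damage / cooldown
= 150 / 8
= 18.75

18.75 DPS


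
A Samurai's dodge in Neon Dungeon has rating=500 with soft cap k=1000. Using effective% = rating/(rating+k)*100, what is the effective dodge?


effective% = rating / (rating + k) * 100
= 500 / (500 + 1000) * 100
= 500 / 1500 * 100
= 0.333333 * 100
= 33.33%

33.33%


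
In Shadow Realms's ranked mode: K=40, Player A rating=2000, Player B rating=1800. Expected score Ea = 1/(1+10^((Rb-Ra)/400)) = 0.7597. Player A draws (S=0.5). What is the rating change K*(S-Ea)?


Elo update: delta = K * (S - Ea), where S = 0.5 (draws)
S - Ea = 0.5 - 0.7597 = -0.2597
Rating change = 40 * -0.2597
= -10.39

-10.39 rating points


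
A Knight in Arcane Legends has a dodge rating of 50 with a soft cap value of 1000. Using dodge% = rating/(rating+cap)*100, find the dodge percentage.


dodge% = 50 / (50 + 1000) * 100
= 50 / 1050 * 100
= 0.047619 * 100
= 4.76%

4.76%


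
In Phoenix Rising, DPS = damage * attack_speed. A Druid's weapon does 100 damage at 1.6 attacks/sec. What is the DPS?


DPS = damage * attack_speed
= 100 * 1.6
= 160.0

160.0 DPS


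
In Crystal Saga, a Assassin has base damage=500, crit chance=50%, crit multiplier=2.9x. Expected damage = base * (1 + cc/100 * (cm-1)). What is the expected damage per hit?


E[dmg] = base * (1 + crit_chance * (crit_mult - 1))
cc as decimal = 50/100 = 0.5
cm - 1 = 2.9 - 1 = 1.9
Bonus factor = 0.5 * 1.9 = 0.95
Total multiplier = 1 + 0.95 = 1.95
Expected damage = 500 * 1.95 = 975.00

975.00 damage


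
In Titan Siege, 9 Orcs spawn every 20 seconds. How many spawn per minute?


Spawns per minute = count * (60 / interval)
= 9 * (60 / 20)
= 9 * 3.0
= 27.0

27.0 per minute


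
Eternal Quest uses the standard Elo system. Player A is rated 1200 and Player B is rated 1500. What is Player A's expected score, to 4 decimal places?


Elo expected score: Ea = 1/(1 + 10^((Rb-Ra)/400))
Rb - Ra = 1500 - 1200 = 300
(Rb-Ra)/400 = 300/400 = 0.75
10^0.75 = 5.623413
Ea = 1/(1 + 5.623413) = 1/6.623413 = 0.1510

0.1510


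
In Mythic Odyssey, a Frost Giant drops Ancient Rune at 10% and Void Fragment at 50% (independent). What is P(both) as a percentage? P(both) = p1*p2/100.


For independent events, P(both) = P(A) * P(B)
= 10% * 50%
= 500 / 100 %
= 5.0%

5.0%


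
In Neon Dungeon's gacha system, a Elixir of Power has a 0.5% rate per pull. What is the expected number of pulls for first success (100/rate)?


Expected pulls for a geometric distribution = 1/p = 100 / rate%
= 100 / 0.5
= 200.0

200.0 pulls


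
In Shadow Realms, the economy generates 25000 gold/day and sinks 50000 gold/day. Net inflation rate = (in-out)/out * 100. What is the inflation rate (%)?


Net gold = 25000 - 50000 = -25000
Inflation rate = net / sunk * 100 = -25000 / 50000 * 100
= -0.5 * 100
= -50.00%

-50.00%


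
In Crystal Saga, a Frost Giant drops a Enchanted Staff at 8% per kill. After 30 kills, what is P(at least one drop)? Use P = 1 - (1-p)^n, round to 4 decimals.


P(at least one) = 1 - P(none) = 1 - (1-p)^n
p = 8/100 = 0.08
1 - p = 0.92
(1 - p)^30 = 0.92^30 = 0.081966
P(at least one) = 1 - 0.081966 = 0.9180

0.9180


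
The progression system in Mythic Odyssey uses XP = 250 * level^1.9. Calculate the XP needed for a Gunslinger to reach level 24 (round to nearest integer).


XP = 250 * level^1.9
Substitute level = 24:
XP = 250 * 24^1.9
= 250 * 419.1808
= 104795

104795 XP


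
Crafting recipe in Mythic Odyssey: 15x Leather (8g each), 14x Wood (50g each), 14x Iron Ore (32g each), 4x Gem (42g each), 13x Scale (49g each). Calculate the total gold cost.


Cost breakdown:
  Leather: 15 * 8 = 120
  Wood: 14 * 50 = 700
  Iron Ore: 14 * 32 = 448
  Gem: 4 * 42 = 168
  Scale: 13 * 49 = 637
Total = 120 + 700 + 448 + 168 + 637 = 2073

2073 gold


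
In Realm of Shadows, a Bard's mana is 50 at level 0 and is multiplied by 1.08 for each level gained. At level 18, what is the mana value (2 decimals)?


value = base * growth^level
= 50 * 1.08^18
= 50 * 3.996019
= 199.80

199.80 mana


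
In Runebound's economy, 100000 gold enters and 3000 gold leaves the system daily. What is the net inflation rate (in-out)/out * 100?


Net gold = 100000 - 3000 = 97000
Inflation rate = net / sunk * 100 = 97000 / 3000 * 100
= 32.333333 * 100
= 3233.33%

3233.33%


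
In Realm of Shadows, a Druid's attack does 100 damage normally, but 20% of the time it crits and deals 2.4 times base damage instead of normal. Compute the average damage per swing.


E[dmg] = base * (1 + crit_chance * (crit_mult - 1))
cc as decimal = 20/100 = 0.2
cm - 1 = 2.4 - 1 = 1.4
Bonus factor = 0.2 * 1.4 = 0.28
Total multiplier = 1 + 0.28 = 1.28
Expected damage = 100 * 1.28 = 128.00

128.00 damage


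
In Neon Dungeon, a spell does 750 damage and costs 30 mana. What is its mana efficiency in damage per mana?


Efficiency = damage / mana
= 750 / 30
= 25.00

25.00 dmg/mana


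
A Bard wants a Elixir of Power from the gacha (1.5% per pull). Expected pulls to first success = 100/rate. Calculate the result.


Expected pulls for a geometric distribution = 1/p = 100 / rate%
= 100 / 1.5
= 66.67

66.67 pulls


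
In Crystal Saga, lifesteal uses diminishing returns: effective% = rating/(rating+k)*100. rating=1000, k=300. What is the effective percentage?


effective% = rating / (rating + k) * 100
= 1000 / (1000 + 300) * 100
= 1000 / 1300 * 100
= 0.769231 * 100
= 76.92%

76.92%


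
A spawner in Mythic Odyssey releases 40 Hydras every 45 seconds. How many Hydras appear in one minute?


Spawns per minute = count * (60 / interval)
= 40 * (60 / 45)
= 40 * 1.3333
= 53.33

53.33 per minute


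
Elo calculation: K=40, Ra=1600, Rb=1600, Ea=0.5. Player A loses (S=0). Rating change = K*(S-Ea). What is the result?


Elo update: delta = K * (S - Ea), where S = 0 (loses)
S - Ea = 0 - 0.5 = -0.5
Rating change = 40 * -0.5
= -20.00

-20.00 rating points


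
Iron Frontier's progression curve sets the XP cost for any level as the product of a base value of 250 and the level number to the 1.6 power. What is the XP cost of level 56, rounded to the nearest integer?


XP = 250 * level^1.6
Substitute level = 56:
XP = 250 * 56^1.6
= 250 * 626.7594
= 156690

156690 XP
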